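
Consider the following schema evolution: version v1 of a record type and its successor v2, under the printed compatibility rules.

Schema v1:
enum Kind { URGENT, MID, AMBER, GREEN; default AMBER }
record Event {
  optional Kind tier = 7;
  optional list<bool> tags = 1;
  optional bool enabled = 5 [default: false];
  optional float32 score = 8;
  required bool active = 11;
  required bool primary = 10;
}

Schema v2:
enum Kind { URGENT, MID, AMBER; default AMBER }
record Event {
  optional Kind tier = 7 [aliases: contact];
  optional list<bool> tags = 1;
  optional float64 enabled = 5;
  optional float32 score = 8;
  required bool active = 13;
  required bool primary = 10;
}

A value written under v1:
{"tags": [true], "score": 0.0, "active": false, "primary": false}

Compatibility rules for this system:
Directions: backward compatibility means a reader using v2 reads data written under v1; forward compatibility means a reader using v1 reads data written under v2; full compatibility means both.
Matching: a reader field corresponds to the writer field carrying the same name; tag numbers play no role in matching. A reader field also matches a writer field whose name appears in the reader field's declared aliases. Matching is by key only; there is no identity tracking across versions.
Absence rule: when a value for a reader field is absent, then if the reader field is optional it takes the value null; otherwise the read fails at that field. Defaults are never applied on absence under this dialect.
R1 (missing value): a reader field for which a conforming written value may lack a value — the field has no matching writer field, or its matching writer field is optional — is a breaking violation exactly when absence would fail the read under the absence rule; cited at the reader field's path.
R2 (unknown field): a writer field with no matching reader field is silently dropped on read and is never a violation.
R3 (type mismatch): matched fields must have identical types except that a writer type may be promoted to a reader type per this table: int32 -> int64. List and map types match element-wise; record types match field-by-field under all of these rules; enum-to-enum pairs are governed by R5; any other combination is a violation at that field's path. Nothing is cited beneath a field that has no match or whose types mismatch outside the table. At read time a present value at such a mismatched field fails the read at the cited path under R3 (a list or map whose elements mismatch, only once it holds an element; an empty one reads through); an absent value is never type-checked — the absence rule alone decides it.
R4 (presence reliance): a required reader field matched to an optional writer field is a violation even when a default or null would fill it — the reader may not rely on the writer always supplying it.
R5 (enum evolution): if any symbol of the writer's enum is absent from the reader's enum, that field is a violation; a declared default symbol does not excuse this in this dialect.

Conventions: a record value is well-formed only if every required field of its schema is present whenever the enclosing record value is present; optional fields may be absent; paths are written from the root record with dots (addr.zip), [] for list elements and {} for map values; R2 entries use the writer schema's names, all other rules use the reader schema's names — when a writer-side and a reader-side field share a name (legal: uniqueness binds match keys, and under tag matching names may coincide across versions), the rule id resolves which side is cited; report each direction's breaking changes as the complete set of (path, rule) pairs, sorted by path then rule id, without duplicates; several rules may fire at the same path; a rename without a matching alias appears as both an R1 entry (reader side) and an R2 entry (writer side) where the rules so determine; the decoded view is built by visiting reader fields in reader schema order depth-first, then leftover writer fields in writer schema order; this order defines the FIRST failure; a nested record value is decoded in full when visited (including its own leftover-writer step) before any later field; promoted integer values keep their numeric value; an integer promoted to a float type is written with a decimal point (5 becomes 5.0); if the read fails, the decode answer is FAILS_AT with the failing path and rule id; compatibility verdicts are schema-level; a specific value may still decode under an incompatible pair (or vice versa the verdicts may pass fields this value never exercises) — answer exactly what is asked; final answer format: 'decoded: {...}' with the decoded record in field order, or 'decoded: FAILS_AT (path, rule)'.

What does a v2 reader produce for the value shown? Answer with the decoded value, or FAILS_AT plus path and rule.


decoded: {"tier": null, "tags": [true], "enabled": null, "score": 0.0, "active": false, "primary": false}

each type pair in Event: writer, then reader
decode (reader v2):
  tier := null (absent, optional -> null)
  tags := [true]
  enabled := null (absent, optional -> null)
  score := 0.0
  active := false
  primary := false
  => decoded: {"tier": null, "tags": [true], "enabled": null, "score": 0.0, "active": false, "primary": false}
the rest of the Event diff is inert for this question:
  enum Kind (field tier in record Event): symbol GREEN removed -> changes Event's schema-level verdicts only — the decode of this value is the same
  field active in record Event: tag 11 changed to 13 -> no rule fires on it and the decoded Event view is identical with or without it
  field enabled in record Event: type bool changed to float64 (its default is dropped) -> changes Event's schema-level verdicts only — the decode of this value is the same


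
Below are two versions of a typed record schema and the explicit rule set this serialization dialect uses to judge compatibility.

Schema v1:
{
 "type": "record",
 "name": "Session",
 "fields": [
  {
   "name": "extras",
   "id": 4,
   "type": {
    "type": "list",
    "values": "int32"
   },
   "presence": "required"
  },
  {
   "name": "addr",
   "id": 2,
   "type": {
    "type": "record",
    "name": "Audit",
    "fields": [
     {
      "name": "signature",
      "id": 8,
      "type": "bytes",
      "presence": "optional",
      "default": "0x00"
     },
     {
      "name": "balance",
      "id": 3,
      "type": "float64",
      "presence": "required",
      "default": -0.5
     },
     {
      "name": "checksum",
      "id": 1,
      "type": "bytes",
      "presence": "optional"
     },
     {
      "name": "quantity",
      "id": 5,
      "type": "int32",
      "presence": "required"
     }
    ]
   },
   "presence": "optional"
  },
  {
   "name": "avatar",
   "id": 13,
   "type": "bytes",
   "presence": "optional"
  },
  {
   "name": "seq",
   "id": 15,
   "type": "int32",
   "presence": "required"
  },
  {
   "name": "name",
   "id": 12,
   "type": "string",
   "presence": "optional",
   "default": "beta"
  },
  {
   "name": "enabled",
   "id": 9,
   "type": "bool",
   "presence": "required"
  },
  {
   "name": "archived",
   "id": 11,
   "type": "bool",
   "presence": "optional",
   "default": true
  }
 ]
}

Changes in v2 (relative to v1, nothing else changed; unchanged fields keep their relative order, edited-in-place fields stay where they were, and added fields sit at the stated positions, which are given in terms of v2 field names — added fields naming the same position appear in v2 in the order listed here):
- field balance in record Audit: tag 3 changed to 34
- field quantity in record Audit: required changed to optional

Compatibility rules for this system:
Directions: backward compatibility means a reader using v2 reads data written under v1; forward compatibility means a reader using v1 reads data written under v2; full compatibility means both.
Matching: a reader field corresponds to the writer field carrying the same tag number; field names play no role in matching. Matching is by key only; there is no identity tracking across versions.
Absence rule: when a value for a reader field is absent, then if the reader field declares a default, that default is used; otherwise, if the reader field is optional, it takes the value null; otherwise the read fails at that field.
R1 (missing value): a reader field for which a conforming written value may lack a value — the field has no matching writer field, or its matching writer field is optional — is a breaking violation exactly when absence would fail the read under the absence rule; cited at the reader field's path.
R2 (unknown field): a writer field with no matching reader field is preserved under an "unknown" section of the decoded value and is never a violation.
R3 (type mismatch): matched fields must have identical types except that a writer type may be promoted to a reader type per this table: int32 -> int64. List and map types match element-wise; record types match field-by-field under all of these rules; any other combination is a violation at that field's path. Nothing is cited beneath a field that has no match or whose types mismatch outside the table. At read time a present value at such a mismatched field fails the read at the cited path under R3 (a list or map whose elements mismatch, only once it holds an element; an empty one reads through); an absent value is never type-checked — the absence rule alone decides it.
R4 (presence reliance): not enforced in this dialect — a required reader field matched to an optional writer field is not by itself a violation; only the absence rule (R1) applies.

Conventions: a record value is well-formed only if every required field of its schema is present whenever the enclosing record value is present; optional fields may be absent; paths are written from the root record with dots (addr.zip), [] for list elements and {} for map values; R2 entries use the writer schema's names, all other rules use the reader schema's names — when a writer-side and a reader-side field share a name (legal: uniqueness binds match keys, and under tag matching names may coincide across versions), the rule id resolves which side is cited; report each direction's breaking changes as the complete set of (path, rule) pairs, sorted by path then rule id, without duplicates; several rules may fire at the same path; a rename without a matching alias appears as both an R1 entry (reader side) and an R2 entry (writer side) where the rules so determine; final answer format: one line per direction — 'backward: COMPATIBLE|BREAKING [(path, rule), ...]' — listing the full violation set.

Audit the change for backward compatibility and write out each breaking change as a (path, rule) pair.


arrows below run writer -> reader for Session
backward pass over Session, reader schema v2, writer schema v1:
  writer required, list<int32> -> list<int32>: reader extras maps from writer extras
  writer optional, Audit -> Audit: reader addr maps from writer addr
  writer optional, bytes -> bytes: reader avatar maps from writer avatar
  writer required, int32 -> int32: reader seq maps from writer seq
  writer optional, string -> string: reader name maps from writer name
  writer required, bool -> bool: reader enabled maps from writer enabled
  writer optional, bool -> bool: reader archived maps from writer archived
  writer optional, bytes -> bytes: reader addr.signature maps from writer addr.signature
  addr.balance has no writer counterpart
  writer optional, bytes -> bytes: reader addr.checksum maps from writer addr.checksum
  writer required, int32 -> int32: reader addr.quantity maps from writer addr.quantity
  addr.balance (writer side), unknown to reader
  => backward: COMPATIBLE
the rest of the Session diff is inert for this question:
  field balance in record Audit: tag 3 changed to 34 -> no rule fires on it in Session's dialect; the asked verdict holds
  field quantity in record Audit: required changed to optional -> its effect on Session is confined to the forward direction, not asked

backward: COMPATIBLE []


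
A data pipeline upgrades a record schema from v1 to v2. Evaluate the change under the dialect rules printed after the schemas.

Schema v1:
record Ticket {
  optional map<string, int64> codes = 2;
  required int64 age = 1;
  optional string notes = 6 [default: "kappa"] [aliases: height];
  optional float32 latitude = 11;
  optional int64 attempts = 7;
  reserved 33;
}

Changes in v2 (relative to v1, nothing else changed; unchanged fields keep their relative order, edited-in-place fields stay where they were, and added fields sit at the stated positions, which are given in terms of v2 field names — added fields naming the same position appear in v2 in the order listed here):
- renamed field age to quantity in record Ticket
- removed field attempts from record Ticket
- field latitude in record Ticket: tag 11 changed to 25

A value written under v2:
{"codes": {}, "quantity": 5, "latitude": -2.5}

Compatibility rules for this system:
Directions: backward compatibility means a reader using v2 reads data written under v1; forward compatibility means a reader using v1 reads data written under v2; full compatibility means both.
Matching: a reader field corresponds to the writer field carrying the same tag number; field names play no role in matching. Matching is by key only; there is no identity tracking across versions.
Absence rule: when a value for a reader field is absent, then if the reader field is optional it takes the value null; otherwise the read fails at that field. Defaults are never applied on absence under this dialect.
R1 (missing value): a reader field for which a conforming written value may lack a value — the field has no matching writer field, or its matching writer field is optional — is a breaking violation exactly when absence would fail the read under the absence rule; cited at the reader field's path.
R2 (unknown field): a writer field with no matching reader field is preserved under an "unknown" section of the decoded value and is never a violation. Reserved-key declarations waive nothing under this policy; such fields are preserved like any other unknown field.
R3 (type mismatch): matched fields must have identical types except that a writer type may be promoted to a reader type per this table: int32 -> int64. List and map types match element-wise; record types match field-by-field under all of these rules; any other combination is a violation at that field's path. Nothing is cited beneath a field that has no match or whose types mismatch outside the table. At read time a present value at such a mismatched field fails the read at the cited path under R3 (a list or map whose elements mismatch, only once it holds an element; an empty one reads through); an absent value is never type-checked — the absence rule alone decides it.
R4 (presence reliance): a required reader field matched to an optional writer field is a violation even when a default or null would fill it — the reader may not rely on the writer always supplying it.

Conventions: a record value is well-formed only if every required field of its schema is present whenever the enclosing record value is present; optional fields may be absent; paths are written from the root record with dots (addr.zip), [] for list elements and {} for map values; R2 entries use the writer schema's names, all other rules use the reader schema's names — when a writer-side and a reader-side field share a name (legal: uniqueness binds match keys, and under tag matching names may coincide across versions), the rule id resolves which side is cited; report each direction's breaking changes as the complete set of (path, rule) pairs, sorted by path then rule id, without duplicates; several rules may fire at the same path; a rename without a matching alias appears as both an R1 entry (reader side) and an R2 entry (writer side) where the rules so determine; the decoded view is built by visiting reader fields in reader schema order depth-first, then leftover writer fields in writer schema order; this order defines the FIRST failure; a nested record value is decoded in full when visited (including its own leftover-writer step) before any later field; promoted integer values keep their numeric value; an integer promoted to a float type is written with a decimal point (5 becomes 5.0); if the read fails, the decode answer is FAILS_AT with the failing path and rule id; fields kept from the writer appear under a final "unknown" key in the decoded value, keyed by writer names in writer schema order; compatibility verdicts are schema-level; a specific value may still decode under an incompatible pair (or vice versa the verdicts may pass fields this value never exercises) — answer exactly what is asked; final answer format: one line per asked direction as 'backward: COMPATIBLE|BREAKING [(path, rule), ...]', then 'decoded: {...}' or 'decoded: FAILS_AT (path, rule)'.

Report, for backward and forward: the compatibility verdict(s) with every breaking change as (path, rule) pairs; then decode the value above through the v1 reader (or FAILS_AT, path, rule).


backward: COMPATIBLE []; forward: COMPATIBLE []; decoded: {"codes": {}, "age": 5, "notes": null, "latitude": null, "attempts": null, "unknown": {"latitude": -2.5}}

each type pair in Ticket: writer, then reader
backward on Ticket — v2 reading data written by v1:
  codes: map<string, int64> -> map<string, int64>, writer optional; from codes
  quantity: int64 -> int64, writer required; from age
  notes: string -> string, writer optional; from notes
  latitude has no writer counterpart
  leftover writer field: latitude
  leftover writer field: attempts
  => backward verdict for Ticket: COMPATIBLE, no violations
forward on Ticket — v1 reading data written by v2:
  codes: map<string, int64> -> map<string, int64>, writer optional; from codes
  age: int64 -> int64, writer required; from quantity
  notes: string -> string, writer optional; from notes
  latitude has no writer counterpart
  attempts has no writer counterpart
  leftover writer field: latitude
  => forward verdict for Ticket: COMPATIBLE, no violations
decoding the Ticket value with the v1 reader:
  codes := {}
  age := 5 (from writer quantity)
  notes := null (not supplied -> null)
  latitude := null (not supplied -> null)
  attempts := null (not supplied -> null)
  writer latitude: kept under "unknown"
  => decoded: {"codes": {}, "age": 5, "notes": null, "latitude": null, "attempts": null, "unknown": {"latitude": -2.5}}


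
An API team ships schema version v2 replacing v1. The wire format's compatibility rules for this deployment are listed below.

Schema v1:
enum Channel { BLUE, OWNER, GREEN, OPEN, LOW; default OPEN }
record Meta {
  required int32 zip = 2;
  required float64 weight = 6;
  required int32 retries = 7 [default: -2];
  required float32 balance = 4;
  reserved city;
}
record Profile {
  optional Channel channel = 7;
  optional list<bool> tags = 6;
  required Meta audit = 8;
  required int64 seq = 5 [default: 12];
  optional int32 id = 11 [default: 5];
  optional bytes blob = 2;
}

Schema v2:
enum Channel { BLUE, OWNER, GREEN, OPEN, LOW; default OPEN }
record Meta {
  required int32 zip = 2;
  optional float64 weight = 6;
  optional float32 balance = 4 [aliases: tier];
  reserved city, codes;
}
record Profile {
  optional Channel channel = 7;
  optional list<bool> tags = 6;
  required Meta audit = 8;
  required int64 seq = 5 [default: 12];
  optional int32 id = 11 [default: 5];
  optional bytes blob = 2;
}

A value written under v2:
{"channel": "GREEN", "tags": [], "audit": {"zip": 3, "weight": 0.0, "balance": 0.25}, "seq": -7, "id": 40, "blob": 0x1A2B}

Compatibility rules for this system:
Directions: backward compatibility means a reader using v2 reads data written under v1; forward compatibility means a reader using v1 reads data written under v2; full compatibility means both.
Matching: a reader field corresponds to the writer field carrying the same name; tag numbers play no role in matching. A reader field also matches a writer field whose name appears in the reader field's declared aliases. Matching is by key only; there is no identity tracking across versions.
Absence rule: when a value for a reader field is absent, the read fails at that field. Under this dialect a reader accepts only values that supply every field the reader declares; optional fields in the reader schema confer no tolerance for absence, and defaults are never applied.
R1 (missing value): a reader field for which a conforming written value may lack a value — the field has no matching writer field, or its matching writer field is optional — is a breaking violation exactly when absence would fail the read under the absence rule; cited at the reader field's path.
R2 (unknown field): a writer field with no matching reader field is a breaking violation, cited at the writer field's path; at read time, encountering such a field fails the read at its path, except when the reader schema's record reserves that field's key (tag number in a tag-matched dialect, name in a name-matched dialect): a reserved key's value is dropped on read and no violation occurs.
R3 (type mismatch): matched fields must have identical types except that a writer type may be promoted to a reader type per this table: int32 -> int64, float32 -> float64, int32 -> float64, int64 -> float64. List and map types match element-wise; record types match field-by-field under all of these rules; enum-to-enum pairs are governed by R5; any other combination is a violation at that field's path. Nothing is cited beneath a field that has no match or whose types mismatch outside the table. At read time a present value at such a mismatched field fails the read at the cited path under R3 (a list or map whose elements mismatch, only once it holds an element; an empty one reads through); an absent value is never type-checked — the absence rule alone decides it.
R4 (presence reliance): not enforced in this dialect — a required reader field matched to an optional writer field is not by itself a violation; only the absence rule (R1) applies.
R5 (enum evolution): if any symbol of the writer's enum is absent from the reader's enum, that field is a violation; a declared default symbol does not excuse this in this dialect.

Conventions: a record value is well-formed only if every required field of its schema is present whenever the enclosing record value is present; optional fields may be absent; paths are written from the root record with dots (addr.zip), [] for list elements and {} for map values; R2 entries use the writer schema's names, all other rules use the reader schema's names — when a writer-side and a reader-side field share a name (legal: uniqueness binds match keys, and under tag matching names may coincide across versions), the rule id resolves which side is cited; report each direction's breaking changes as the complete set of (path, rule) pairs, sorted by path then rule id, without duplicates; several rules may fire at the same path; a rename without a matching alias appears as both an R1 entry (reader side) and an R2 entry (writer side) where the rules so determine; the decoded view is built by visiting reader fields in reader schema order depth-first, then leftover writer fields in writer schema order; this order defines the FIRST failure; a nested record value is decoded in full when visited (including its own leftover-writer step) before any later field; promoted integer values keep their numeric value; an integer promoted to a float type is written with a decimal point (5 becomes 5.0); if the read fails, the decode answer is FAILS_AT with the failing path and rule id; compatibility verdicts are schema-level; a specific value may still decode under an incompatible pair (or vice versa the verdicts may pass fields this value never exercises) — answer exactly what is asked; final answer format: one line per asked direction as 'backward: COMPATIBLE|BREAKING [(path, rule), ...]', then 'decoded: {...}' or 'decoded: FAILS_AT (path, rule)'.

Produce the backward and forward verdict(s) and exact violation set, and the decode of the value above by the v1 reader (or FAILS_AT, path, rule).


backward: BREAKING [(audit.retries, R2), (blob, R1), (channel, R1), (id, R1), (tags, R1)]; forward: BREAKING [(audit.balance, R1), (audit.retries, R1), (audit.weight, R1), (blob, R1), (channel, R1), (id, R1), (tags, R1)]; decoded: FAILS_AT (audit.retries, R1)

each type pair in Profile: writer, then reader
backward pass over Profile, reader schema v2, writer schema v1:
  Channel -> Channel, writer optional: channel aligns to channel
  list<bool> -> list<bool>, writer optional: tags aligns to tags
  Meta -> Meta, writer required: audit aligns to audit
  int64 -> int64, writer required: seq aligns to seq
  int32 -> int32, writer optional: id aligns to id
  bytes -> bytes, writer optional: blob aligns to blob
  int32 -> int32, writer required: audit.zip aligns to audit.zip
  float64 -> float64, writer required: audit.weight aligns to audit.weight
  float32 -> float32, writer required: audit.balance aligns to audit.balance
  writer audit.retries: unknown to reader
  breaking: (audit.retries, R2)
  breaking: (blob, R1)
  breaking: (channel, R1)
  breaking: (id, R1)
  breaking: (tags, R1)
  backward on Profile therefore BREAKING (5)
forward pass over Profile, reader schema v1, writer schema v2:
  Channel -> Channel, writer optional: channel aligns to channel
  list<bool> -> list<bool>, writer optional: tags aligns to tags
  Meta -> Meta, writer required: audit aligns to audit
  int64 -> int64, writer required: seq aligns to seq
  int32 -> int32, writer optional: id aligns to id
  bytes -> bytes, writer optional: blob aligns to blob
  int32 -> int32, writer required: audit.zip aligns to audit.zip
  float64 -> float64, writer optional: audit.weight aligns to audit.weight
  audit.retries has no writer counterpart
  float32 -> float32, writer optional: audit.balance aligns to audit.balance
  breaking: (audit.balance, R1)
  breaking: (audit.retries, R1)
  breaking: (audit.weight, R1)
  breaking: (blob, R1)
  breaking: (channel, R1)
  breaking: (id, R1)
  breaking: (tags, R1)
  forward on Profile therefore BREAKING (7)
migrating the Profile value to v1:
  channel := "GREEN"
  tags := []
  audit.zip := 3
  audit.weight := 0.0
  read fails at audit.retries under R1 (no fill)
  => FAILS_AT (audit.retries, R1)


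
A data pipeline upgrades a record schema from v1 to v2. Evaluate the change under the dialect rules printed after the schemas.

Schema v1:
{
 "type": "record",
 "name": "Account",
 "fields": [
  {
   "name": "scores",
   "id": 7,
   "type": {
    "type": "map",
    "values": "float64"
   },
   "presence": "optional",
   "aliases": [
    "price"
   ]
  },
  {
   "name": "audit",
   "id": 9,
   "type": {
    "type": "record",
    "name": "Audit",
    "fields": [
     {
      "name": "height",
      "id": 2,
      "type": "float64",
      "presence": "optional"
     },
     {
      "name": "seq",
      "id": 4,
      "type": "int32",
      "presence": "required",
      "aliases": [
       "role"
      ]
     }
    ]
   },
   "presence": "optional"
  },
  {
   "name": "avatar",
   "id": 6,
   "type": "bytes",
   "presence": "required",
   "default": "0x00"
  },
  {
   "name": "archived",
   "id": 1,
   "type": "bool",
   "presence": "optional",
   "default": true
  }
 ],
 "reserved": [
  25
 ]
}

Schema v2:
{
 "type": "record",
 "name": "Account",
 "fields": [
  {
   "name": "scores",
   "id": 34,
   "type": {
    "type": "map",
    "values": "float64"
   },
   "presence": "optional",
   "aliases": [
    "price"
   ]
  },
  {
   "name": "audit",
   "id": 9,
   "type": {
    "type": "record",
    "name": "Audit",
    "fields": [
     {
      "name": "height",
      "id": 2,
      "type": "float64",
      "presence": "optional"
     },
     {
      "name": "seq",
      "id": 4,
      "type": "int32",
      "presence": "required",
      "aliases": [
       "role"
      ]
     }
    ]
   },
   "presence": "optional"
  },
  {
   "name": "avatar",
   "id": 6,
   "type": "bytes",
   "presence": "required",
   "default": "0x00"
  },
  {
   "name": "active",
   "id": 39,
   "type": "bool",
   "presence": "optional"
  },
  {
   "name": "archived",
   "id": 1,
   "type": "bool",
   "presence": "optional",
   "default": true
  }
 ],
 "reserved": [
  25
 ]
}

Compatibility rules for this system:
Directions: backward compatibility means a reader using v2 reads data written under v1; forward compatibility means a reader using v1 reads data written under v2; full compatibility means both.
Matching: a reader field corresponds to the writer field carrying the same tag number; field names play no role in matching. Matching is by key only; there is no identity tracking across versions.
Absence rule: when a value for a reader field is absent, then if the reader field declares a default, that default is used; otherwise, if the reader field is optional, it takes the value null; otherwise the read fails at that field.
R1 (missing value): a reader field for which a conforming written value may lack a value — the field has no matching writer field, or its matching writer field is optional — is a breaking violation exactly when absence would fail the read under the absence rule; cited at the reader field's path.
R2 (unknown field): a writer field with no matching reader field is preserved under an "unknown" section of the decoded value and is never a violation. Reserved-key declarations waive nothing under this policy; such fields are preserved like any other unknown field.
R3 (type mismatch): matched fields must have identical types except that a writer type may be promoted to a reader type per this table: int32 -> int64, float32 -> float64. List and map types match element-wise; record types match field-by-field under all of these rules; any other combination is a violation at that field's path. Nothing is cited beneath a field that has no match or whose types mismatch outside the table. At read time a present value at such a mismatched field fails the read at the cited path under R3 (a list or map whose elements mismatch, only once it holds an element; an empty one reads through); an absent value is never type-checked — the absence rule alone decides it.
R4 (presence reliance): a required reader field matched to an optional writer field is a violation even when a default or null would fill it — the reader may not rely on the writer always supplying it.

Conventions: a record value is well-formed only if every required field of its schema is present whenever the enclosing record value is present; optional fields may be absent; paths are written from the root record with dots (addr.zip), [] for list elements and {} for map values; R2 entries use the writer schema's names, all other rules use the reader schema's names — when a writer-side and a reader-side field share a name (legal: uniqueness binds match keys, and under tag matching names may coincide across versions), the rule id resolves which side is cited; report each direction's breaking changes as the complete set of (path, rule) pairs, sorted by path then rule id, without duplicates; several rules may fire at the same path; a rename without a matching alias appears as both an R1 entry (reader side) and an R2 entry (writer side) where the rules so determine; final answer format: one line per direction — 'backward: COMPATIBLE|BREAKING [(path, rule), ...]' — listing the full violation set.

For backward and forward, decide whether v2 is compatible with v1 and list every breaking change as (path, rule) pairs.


arrows below run writer -> reader for Account
backward pass over Account, reader schema v2, writer schema v1:
  no writer field matches reader scores
  audit <- audit (Audit -> Audit, writer optional)
  avatar <- avatar (bytes -> bytes, writer required)
  no writer field matches reader active
  archived <- archived (bool -> bool, writer optional)
  writer field scores has no reader counterpart
  audit.height <- audit.height (float64 -> float64, writer optional)
  audit.seq <- audit.seq (int32 -> int32, writer required)
  => no violations; backward on Account: COMPATIBLE
forward pass over Account, reader schema v1, writer schema v2:
  no writer field matches reader scores
  audit <- audit (Audit -> Audit, writer optional)
  avatar <- avatar (bytes -> bytes, writer required)
  archived <- archived (bool -> bool, writer optional)
  writer field scores has no reader counterpart
  writer field active has no reader counterpart
  audit.height <- audit.height (float64 -> float64, writer optional)
  audit.seq <- audit.seq (int32 -> int32, writer required)
  => no violations; forward on Account: COMPATIBLE

backward: COMPATIBLE []; forward: COMPATIBLE []


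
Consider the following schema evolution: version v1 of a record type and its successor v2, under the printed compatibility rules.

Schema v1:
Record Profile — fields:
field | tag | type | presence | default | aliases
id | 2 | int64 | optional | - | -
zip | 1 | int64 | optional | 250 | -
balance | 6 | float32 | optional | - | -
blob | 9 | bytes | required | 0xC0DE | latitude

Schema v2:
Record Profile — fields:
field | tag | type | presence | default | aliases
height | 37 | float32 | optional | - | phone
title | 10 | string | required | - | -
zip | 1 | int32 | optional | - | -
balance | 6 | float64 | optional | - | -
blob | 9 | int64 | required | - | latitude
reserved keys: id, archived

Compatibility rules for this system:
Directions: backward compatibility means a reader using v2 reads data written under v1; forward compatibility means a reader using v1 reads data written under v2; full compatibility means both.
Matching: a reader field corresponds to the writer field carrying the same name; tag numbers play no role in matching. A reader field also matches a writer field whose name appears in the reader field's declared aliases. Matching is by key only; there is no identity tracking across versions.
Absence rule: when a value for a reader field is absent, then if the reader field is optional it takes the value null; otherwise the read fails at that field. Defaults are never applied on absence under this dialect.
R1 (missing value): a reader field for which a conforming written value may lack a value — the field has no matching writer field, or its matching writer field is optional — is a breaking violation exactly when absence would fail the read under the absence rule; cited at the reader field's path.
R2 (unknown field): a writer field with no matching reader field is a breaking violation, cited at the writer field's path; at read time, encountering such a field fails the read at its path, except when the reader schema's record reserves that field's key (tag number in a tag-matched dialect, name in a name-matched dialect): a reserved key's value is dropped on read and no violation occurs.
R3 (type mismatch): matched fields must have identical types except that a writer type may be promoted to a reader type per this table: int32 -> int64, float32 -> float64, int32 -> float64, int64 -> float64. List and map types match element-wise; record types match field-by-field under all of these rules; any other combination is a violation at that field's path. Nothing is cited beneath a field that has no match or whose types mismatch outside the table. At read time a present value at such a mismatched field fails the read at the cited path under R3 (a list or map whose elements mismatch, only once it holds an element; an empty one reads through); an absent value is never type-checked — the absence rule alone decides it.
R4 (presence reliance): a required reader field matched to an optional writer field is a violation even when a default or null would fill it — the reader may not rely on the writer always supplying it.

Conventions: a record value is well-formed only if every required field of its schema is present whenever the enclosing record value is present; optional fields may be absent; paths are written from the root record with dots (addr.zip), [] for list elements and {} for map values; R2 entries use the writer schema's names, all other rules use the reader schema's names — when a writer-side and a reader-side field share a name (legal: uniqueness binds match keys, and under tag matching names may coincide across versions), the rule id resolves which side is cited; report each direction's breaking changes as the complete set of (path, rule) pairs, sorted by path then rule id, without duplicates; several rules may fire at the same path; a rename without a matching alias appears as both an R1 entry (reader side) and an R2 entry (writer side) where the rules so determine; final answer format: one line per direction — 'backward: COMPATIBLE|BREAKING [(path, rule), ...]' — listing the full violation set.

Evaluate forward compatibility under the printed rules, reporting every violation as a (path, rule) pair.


in Profile below, arrows point writer -> reader
forward analysis of Profile with v1 as reader and v2 as writer:
  no writer field matches reader id
  writer optional, int32 -> int64: reader zip maps from writer zip
  writer optional, float64 -> float32: reader balance maps from writer balance
  writer required, int64 -> bytes: reader blob maps from writer blob
  height (writer side), unknown to reader
  title (writer side), unknown to reader
  rule R3 violated at balance
  rule R3 violated at blob
  rule R2 violated at height
  rule R2 violated at title
  => forward verdict for Profile: BREAKING, 4 violation(s)
the other Profile changes do not affect what is asked:
  field zip in record Profile: type int64 changed to int32 (its default is dropped) -> fires only in the backward direction of Profile, which is not asked here
  removed field id from record Profile (its key "id" joins the reserved list) -> triggers nothing under Profile's printed rules — same verdict

forward: BREAKING [(balance, R3), (blob, R3), (height, R2), (title, R2)]


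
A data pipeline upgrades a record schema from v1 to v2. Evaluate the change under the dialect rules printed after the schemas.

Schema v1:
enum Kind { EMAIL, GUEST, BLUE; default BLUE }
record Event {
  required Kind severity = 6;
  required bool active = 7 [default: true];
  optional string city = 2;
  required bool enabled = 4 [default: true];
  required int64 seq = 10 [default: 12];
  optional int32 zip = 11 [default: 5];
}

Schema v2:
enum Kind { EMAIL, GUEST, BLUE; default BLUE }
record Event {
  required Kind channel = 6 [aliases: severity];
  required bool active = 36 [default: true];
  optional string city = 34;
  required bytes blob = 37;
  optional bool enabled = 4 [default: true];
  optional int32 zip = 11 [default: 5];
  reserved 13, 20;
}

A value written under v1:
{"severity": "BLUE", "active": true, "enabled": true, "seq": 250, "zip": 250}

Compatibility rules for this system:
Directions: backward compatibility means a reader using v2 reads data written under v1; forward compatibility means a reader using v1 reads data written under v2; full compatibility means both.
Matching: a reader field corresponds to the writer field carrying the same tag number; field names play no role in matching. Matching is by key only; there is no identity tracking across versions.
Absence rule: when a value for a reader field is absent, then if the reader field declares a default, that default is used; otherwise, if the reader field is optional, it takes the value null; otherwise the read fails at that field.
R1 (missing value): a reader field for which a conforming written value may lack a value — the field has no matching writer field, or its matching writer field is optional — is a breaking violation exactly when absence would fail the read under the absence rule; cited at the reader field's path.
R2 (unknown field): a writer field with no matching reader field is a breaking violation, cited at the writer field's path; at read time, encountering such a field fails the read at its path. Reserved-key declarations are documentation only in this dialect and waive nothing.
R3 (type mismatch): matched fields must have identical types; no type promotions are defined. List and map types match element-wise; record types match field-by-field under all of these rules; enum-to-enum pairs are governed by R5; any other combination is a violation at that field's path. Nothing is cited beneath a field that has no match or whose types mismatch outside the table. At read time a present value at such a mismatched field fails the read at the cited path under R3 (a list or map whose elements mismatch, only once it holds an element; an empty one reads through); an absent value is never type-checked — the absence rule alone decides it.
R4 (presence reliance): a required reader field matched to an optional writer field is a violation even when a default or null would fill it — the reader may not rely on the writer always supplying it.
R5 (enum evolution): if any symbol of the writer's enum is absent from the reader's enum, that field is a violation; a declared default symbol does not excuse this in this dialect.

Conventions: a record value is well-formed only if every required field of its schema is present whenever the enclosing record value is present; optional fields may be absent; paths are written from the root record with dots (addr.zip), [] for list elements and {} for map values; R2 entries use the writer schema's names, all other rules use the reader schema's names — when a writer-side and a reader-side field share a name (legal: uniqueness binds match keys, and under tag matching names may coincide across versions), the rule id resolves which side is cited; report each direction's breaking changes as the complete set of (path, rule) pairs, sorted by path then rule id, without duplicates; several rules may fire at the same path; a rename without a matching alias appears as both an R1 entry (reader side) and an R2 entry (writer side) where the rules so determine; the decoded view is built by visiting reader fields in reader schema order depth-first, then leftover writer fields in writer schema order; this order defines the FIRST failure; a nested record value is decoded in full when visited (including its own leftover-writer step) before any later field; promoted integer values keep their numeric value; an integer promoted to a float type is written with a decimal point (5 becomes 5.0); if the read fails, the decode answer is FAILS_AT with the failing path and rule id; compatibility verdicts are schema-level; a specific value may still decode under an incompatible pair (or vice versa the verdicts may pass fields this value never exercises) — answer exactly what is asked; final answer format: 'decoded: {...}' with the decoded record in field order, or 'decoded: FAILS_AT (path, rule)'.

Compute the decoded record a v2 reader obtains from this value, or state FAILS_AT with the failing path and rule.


decoded: FAILS_AT (blob, R1)

arrows below run writer -> reader for Event
migrating the Event value to v2:
  channel := "BLUE" (from writer severity)
  active := true (absent -> default)
  city := null (absent, optional -> null)
  read fails at blob under R1 (no fill)
  => FAILS_AT (blob, R1)
checking off the Event differences that do not matter here:
  field active in record Event: tag 7 changed to 36 -> shifts the Event verdicts, not this decode
  field city in record Event: tag 2 changed to 34 -> shifts the Event verdicts, not this decode
  removed field seq from record Event -> shifts the Event verdicts, not this decode
  field enabled in record Event: required changed to optional -> shifts the Event verdicts, not this decode
  renamed field severity to channel in record Event (alias severity declared on the renamed field) -> triggers nothing under the printed rules; the Event answer is the same either way
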